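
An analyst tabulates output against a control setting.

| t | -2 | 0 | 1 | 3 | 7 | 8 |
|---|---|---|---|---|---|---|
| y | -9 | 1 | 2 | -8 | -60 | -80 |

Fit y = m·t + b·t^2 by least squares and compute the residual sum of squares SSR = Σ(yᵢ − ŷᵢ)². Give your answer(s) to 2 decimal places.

Normal-equation sums: Σt·t = 127, Σt·t^2 = 875, Σt^2·t^2 = 6595.
And Σt·y = -1064, Σt^2·y = -8166.
Eliminating b: 6595·(row 1) − 875·(row 2) gives 71940·m = 6595·(-1064) − 875·(-8166) = 128170, so m = 12817/7194.
Then b = ((-8166) − 875·(12817/7194))/6595 = -53041/35970.
Residuals: 8302/17985, 1, 2768/1635, -441/5995, -3893/17985, 724/5995; SSR = 74567/17985.

SSR = 4.15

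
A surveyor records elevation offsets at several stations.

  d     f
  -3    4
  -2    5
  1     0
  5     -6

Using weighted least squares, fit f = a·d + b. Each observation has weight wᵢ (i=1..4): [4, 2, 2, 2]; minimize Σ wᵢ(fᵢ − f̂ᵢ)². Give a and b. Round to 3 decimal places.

a = -1.297, b = 0.881

Forming MᵀWM = [[96, -4]; [-4, 10]] and MᵀWf = [-128, 14]ᵀ gives MᵀWM·[a, b]ᵀ = MᵀWf.
Determinant 96·10 − (-4)² = 944.
a = ((-128)·10 − (-4)·14)/944 = -153/118; b = (96·14 − (-4)·(-128))/944 = 52/59.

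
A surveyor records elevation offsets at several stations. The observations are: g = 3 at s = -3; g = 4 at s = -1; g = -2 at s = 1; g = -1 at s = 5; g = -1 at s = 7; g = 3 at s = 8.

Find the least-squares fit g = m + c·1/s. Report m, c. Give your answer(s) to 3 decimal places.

Normal-equation sums: Σ1 = 6, Σ1/s = 113/840, Σ1/s·1/s = 1543249/705600.
For Mᵀg: Σg = 6, Σ1/s·g = -1951/280.
Normal equations: [[6, 113/840]; [113/840, 1543249/705600]]·[m, c]ᵀ = [6, -1951/280]ᵀ.
det = 6·(1543249/705600) − (113/840)² = 369869/28224.
m = (6·(1543249/705600) − (113/840)·(-1951/280))/(369869/28224) = 9920883/9246725; c = (6·(-1951/280) − (113/840)·6)/(369869/28224) = -6013728/1849345.

m = 1.073, c = -3.252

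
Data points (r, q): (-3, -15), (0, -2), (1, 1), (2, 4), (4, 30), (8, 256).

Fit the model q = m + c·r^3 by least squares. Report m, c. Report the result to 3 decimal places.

AᵀA·[m, c]ᵀ = Aᵀq reads: 6·m + 558·c = 274;  558·m + 267034·c = 133430.
Eliminating c: 267034·(row 1) − 558·(row 2) gives 1290840·m = 267034·274 − 558·133430 = -1286624, so m = -5188/5205.
Then c = (133430 − 558·(-5188/5205))/267034 = 26987/53785.

m = -0.997, c = 0.502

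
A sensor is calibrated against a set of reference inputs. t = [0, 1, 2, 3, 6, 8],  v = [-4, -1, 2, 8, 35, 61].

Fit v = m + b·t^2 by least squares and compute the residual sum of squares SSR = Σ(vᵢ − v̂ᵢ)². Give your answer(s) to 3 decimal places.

SSR = 6.833

XᵀX·[m, b]ᵀ = Xᵀv reads: 6·m + 114·b = 101;  114·m + 5490·b = 5243.
(Σ1 = 6, Σt^2 = 114, Σt^2·t^2 = 5490, Σv = 101, Σt^2·v = 5243.)
Eliminating b: 5490·(row 1) − 114·(row 2) gives 19944·m = 5490·101 − 114·5243 = -43212, so m = -13/6.
Then b = (5243 − 114·(-13/6))/5490 = 1.
Residuals: -11/6, 1/6, 1/6, 7/6, 7/6, -5/6; SSR = 41/6.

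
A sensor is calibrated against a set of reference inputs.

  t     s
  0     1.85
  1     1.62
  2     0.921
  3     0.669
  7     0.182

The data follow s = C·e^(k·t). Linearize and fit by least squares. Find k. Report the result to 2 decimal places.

k = -0.34

With ln sᵢ as the transformed response and tᵢ as the regressor:
Over the data: Σt = 13.0000, Σ(t)² = 63.0000, Σln s = -1.0904, Σt·ln s = -12.8143.
Normal system: [[63.0000, 13.0000]; [13.0000, 5]]·[k, ln C]ᵀ = [-12.8143, -1.0904]ᵀ.
Slope k = (n·Σt·ln s − Σt·Σln s)/(n·Σ(t)² − (Σt)²) = (5·-12.8143 − 13.0000·-1.0904)/146.0000 = -0.34176; ln C = (Σln s − k·Σt)/n = 0.67048.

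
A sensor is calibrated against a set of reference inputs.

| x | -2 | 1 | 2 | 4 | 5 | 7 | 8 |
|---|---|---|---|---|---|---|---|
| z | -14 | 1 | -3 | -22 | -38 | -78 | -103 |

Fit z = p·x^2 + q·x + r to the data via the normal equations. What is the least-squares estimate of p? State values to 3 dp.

Sums needed: Σx^2·x^2 = 7411, Σx^2·x = 1045, Σx^2 = 163, Σx·x = 163, Σx = 25, Σ1 = 7.
For Mᵀz: Σx^2·z = -11783, Σx·z = -1625, Σz = -257.
Inverting the 3×3 Gram matrix, [p, q, r]ᵀ = [-295/154, 375/154, -62/77]ᵀ.

p = -1.916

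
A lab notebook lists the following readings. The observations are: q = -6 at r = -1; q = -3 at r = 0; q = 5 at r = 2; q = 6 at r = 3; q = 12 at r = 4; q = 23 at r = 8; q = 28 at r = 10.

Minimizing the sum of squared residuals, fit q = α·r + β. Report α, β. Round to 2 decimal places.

Forming XᵀX = [[194, 26]; [26, 7]] and Xᵀq = [546, 65]ᵀ gives XᵀX·[α, β]ᵀ = Xᵀq.
Δ = 194·7 − 26² = 682.
α = (546·7 − 26·65)/682 = 1066/341; β = (194·65 − 26·546)/682 = -793/341.

α = 3.13, β = -2.33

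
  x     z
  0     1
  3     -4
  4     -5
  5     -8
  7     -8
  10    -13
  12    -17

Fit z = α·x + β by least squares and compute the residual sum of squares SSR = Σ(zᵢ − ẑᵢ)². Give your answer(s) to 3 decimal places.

Entries of AᵀA: Σx·x = 343, Σx = 41, Σ1 = 7.
And Σx·z = -462, Σz = -54.
AᵀA·[α, β]ᵀ = Aᵀz becomes [[343, 41]; [41, 7]]·[α, β]ᵀ = [-462, -54]ᵀ.
Eliminating β: 7·(row 1) − 41·(row 2) gives 720·α = 7·(-462) − 41·(-54) = -1020, so α = -17/12.
Then β = ((-54) − 41·(-17/12))/7 = 7/12.
Residuals: 5/12, -1/3, 1/12, -3/2, 4/3, 7/12, -7/12; SSR = 5.

SSR = 5.000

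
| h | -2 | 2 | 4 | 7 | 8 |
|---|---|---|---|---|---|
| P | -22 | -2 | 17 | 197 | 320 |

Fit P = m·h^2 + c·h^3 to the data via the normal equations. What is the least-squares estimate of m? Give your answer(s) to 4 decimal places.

Compute the Gram sums: Σh^2·h^2 = 6785, Σh^2·h^3 = 50599, Σh^3·h^3 = 384017.
Right-hand side: Σh^2·P = 30309, Σh^3·P = 232659.
Normal equations: [[6785, 50599]; [50599, 384017]]·[m, c]ᵀ = [30309, 232659]ᵀ.
Determinant 6785·384017 − 50599² = 45296544.
m = (30309·384017 − 50599·232659)/45296544 = -2773781/943678; c = (6785·232659 − 50599·30309)/45296544 = 937213/943678.

m = -2.9393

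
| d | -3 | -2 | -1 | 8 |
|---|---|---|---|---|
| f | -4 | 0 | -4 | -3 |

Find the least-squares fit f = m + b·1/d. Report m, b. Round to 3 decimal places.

m = -2.578, b = 0.402

MᵀM·[m, b]ᵀ = Mᵀf reads: 4·m + (-41/24)·b = -11;  (-41/24)·m + (793/576)·b = 119/24.
(Σ1 = 4, Σ1/d = -41/24, Σ1/d·1/d = 793/576, Σf = -11, Σ1/d·f = 119/24.)
Eliminating b: (793/576)·(row 1) − (-41/24)·(row 2) gives (497/192)·m = (793/576)·(-11) − (-41/24)·(119/24) = -961/144, so m = -3844/1491.
Then b = ((119/24) − (-41/24)·(-3844/1491))/(793/576) = 200/497.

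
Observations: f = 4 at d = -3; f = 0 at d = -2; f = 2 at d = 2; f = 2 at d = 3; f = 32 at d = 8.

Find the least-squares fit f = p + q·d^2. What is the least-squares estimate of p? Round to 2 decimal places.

p = -1.37

The normal equations are: 5·p + 90·q = 40;  90·p + 4290·q = 2110.
(Σ1 = 5, Σd^2 = 90, Σd^2·d^2 = 4290, Σf = 40, Σd^2·f = 2110.)
Determinant 5·4290 − 90² = 13350.
p = (40·4290 − 90·2110)/13350 = -122/89; q = (5·2110 − 90·40)/13350 = 139/267.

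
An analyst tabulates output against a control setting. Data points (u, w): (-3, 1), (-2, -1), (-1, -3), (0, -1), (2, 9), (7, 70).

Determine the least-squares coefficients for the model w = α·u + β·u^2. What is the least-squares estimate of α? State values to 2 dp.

The normal system XᵀX·[α, β]ᵀ = Xᵀw is [[67, 315]; [315, 2515]]·[α, β]ᵀ = [510, 3468]ᵀ.
Eliminating β: 2515·(row 1) − 315·(row 2) gives 69280·α = 2515·510 − 315·3468 = 190230, so α = 19023/6928.
Then β = (3468 − 315·(19023/6928))/2515 = 35853/34640.

α = 2.75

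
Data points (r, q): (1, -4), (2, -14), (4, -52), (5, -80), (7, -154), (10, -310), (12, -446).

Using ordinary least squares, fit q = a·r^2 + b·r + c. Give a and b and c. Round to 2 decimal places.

a = -3.03, b = -0.69, c = -0.47

Sums needed: Σr^2·r^2 = 34035, Σr^2·r = 3269, Σr^2 = 339, Σr·r = 339, Σr = 41, Σ1 = 7.
For Mᵀq: Σr^2·q = -105662, Σr·q = -10170, Σq = -1060.
MᵀM·[a, b, c]ᵀ = Mᵀq becomes [[34035, 3269, 339]; [3269, 339, 41]; [339, 41, 7]]·[a, b, c]ᵀ = [-105662, -10170, -1060]ᵀ.
Solving the 3×3 system (Gaussian elimination) gives a = -35809/11806, b = -8197/11806, c = -2788/5903.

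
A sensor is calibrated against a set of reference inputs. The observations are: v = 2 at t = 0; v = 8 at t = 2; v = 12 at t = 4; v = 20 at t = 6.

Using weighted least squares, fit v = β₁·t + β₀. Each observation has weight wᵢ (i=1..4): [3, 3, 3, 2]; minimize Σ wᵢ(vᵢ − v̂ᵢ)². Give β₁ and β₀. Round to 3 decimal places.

Sums needed: Σwᵢ·t·t = 132, Σwᵢ·t = 30, Σwᵢ·1 = 11.
Right-hand side: Σwᵢ·t·v = 432, Σwᵢ·v = 106.
Eliminating β₀: 11·(row 1) − 30·(row 2) gives 552·β₁ = 11·432 − 30·106 = 1572, so β₁ = 131/46.
Then β₀ = (106 − 30·(131/46))/11 = 43/23.

β₁ = 2.848, β₀ = 1.870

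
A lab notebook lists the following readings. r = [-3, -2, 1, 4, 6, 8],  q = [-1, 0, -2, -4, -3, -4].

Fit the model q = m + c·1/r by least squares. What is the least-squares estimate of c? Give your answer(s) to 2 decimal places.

From the data, Σ1 = 6, Σ1/r = 17/24, Σ1/r·1/r = 845/576.
Moment sums: Σq = -14, Σ1/r·q = -11/3.
So MᵀM·[m, c]ᵀ = Mᵀq: [[6, 17/24]; [17/24, 845/576]]·[m, c]ᵀ = [-14, -11/3]ᵀ.
det = 6·(845/576) − (17/24)² = 4781/576.
m = ((-14)·(845/576) − (17/24)·(-11/3))/(4781/576) = -10334/4781; c = (6·(-11/3) − (17/24)·(-14))/(4781/576) = -6960/4781.

c = -1.46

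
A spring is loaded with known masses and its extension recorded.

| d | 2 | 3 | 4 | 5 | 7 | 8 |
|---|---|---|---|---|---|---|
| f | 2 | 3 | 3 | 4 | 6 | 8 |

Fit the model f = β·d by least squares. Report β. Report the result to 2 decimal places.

Entries of AᵀA: Σd·d = 167.
Moment sums: Σd·f = 151.
AᵀA·[β]ᵀ = Aᵀf becomes [[167]]·[β]ᵀ = [151]ᵀ.
β = 151/167 = 0.904192.

β = 0.90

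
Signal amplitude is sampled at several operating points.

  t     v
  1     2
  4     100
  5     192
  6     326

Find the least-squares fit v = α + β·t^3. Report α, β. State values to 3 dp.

α = 2.208, β = 1.505

Setting ∂/∂α … = 0 gives: 4·α + 406·β = 620;  406·α + 66378·β = 100818.
Determinant 4·66378 − 406² = 100676.
α = (620·66378 − 406·100818)/100676 = 55563/25169; β = (4·100818 − 406·620)/100676 = 37888/25169.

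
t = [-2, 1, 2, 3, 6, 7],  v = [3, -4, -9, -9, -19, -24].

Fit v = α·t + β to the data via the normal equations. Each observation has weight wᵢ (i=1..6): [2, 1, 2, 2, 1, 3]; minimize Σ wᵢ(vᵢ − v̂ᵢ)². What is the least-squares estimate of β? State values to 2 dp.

Entries of XᵀWX: Σwᵢ·t·t = 218, Σwᵢ·t = 34, Σwᵢ·1 = 11.
Moment sums: Σwᵢ·t·v = -724, Σwᵢ·v = -125.
XᵀWX·[α, β]ᵀ = XᵀWv becomes [[218, 34]; [34, 11]]·[α, β]ᵀ = [-724, -125]ᵀ.
Eliminating β: 11·(row 1) − 34·(row 2) gives 1242·α = 11·(-724) − 34·(-125) = -3714, so α = -619/207.
Then β = ((-125) − 34·(-619/207))/11 = -439/207.

β = -2.12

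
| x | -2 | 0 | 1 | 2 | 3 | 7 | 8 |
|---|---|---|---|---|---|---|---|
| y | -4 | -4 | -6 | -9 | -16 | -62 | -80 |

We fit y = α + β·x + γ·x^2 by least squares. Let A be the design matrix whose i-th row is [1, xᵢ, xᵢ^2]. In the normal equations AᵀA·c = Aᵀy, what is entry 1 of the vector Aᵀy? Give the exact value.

-181

Entry 1 ↔ basis 1, so (Aᵀy)_{1} = Σᵢ yᵢ = (1)·(-4) + (1)·(-4) + (1)·(-6) + (1)·(-9) + (1)·(-16) + (1)·(-62) + (1)·(-80) = -181.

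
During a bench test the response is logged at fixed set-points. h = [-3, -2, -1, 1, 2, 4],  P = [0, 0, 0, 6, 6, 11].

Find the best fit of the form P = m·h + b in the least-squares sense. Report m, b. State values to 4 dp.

Entries of MᵀM: Σh·h = 35, Σh = 1, Σ1 = 6.
And Σh·P = 62, ΣP = 23.
So MᵀM·[m, b]ᵀ = MᵀP: [[35, 1]; [1, 6]]·[m, b]ᵀ = [62, 23]ᵀ.
Eliminating b: 6·(row 1) − 1·(row 2) gives 209·m = 6·62 − 1·23 = 349, so m = 349/209.
Then b = (23 − 1·(349/209))/6 = 743/209.

m = 1.6699, b = 3.5550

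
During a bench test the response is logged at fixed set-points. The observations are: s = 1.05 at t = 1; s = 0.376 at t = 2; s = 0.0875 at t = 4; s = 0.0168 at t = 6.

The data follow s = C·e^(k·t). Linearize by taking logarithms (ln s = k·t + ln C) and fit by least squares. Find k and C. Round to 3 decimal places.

k = -0.810, C = 2.161

Linearized form: ln s = k·t + ln C. From the 4 transformed points,
Σt = 13.0000, Σ(t)² = 57.0000, Σln s = -7.4519, Σt·ln s = -36.1703.
Equations: 57.0000·k + 13.0000·ln C = -36.1703;  13.0000·k + 4·ln C = -7.4519.
Δ = 57.0000·4 − (13.0000)² = 59.0000; k = (-36.1703·4 − 13.0000·-7.4519)/59.0000 = -0.81028, ln C = (57.0000·-7.4519 − 13.0000·-36.1703)/59.0000 = 0.77046, so C = exp(0.77046) = 2.16075.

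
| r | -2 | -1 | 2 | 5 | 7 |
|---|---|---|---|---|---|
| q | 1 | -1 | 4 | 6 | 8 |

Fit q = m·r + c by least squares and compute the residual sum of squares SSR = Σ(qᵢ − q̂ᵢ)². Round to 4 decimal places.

SSR = 4.7041

Forming MᵀM = [[83, 11]; [11, 5]] and Mᵀq = [93, 18]ᵀ gives MᵀM·[m, c]ᵀ = Mᵀq.
Eliminating c: 5·(row 1) − 11·(row 2) gives 294·m = 5·93 − 11·18 = 267, so m = 89/98.
Then c = (18 − 11·(89/98))/5 = 157/98.
Residuals: 17/14, -83/49, 57/98, -1/7, 2/49; SSR = 461/98.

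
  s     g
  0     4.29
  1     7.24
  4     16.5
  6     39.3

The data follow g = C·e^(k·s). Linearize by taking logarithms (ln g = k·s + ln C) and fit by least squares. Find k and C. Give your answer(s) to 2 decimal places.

k = 0.35, C = 4.55

Let Y = ln g. Fitting Y = k·s + ln C by least squares:
Σs = 11.0000, Σ(s)² = 53.0000, Σln g = 9.9105, Σs·ln g = 35.2204.
Equations: 53.0000·k + 11.0000·ln C = 35.2204;  11.0000·k + 4·ln C = 9.9105.
Solving (det = 91.0000): k = 0.35018, ln C = 1.51463, so C = exp(1.51463) = 4.54775.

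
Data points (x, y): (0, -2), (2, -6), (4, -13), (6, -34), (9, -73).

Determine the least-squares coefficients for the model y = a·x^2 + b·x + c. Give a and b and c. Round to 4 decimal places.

a = -0.9395, b = 0.5632, c = -2.2231

Sums needed: Σx^2·x^2 = 8129, Σx^2·x = 1017, Σx^2 = 137, Σx·x = 137, Σx = 21, Σ1 = 5.
Moment sums: Σx^2·y = -7369, Σx·y = -925, Σy = -128.
Normal equations: [[8129, 1017, 137]; [1017, 137, 21]; [137, 21, 5]]·[a, b, c]ᵀ = [-7369, -925, -128]ᵀ.
Row-reducing yields a = -21725/23124, b = 4341/7708, c = -25703/11562.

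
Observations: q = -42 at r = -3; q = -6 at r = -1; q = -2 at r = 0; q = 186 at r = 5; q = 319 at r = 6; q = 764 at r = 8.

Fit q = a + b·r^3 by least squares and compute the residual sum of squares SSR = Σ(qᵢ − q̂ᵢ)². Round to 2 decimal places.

SSR = 10.21

Compute the Gram sums: Σ1 = 6, Σr^3 = 825, Σr^3·r^3 = 325155.
Moment sums: Σq = 1219, Σr^3·q = 484462.
Normal equations: [[6, 825]; [825, 325155]]·[a, b]ᵀ = [1219, 484462]ᵀ.
det = 6·325155 − 825² = 1270305.
a = (1219·325155 − 825·484462)/1270305 = -221147/84687; b = (6·484462 − 825·1219)/1270305 = 211233/141145.
Residuals: 431338/423435, -801176/423435, 51773/84687, 130454/84687, -697484/423435, 156187/423435; SSR = 4324822/423435.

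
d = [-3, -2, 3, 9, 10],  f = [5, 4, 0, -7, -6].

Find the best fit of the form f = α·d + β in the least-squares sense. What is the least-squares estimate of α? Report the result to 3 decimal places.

α = -0.912

Forming AᵀA = [[203, 17]; [17, 5]] and Aᵀf = [-146, -4]ᵀ gives AᵀA·[α, β]ᵀ = Aᵀf.
Δ = 203·5 − 17² = 726.
α = ((-146)·5 − 17·(-4))/726 = -331/363; β = (203·(-4) − 17·(-146))/726 = 835/363.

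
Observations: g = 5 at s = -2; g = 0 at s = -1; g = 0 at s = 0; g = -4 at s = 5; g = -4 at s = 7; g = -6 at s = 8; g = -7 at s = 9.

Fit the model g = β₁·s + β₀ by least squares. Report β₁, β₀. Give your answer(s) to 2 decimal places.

β₁ = -0.86, β₀ = 0.91

From the data, Σs·s = 224, Σs = 26, Σ1 = 7.
For Mᵀg: Σs·g = -169, Σg = -16.
Determinant 224·7 − 26² = 892.
β₁ = ((-169)·7 − 26·(-16))/892 = -767/892; β₀ = (224·(-16) − 26·(-169))/892 = 405/446.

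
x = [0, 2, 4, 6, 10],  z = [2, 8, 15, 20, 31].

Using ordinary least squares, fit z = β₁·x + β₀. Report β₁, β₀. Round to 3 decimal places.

β₁ = 2.899, β₀ = 2.446

With design matrix A, AᵀA = [[156, 22]; [22, 5]] and Aᵀz = [506, 76]ᵀ.
det = 156·5 − 22² = 296.
β₁ = (506·5 − 22·76)/296 = 429/148; β₀ = (156·76 − 22·506)/296 = 181/74.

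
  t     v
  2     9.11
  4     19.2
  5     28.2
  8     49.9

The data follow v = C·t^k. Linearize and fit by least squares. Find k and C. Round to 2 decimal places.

Let Y = ln v. Fitting Y = k·ln t + ln C by least squares:
Σln t = 5.7683, Σ(ln t)² = 9.3166, Σln v = 12.4136, Σln t·ln v = 19.1329.
Equations: 9.3166·k + 5.7683·ln C = 19.1329;  5.7683·k + 4·ln C = 12.4136.
Δ = 9.3166·4 − (5.7683)² = 3.9930; k = (19.1329·4 − 5.7683·12.4136)/3.9930 = 1.23360, ln C = (9.3166·12.4136 − 5.7683·19.1329)/3.9930 = 1.32446, so C = exp(1.32446) = 3.76014.

k = 1.23, C = 3.76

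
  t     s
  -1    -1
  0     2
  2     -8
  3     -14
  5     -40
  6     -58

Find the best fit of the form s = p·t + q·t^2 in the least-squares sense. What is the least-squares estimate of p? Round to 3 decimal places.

Normal-equation sums: Σt·t = 75, Σt·t^2 = 375, Σt^2·t^2 = 2019.
Right-hand side: Σt·s = -605, Σt^2·s = -3247.
So XᵀX·[p, q]ᵀ = Xᵀs: [[75, 375]; [375, 2019]]·[p, q]ᵀ = [-605, -3247]ᵀ.
det = 75·2019 − 375² = 10800.
p = ((-605)·2019 − 375·(-3247))/10800 = -43/120; q = (75·(-3247) − 375·(-605))/10800 = -37/24.

p = -0.358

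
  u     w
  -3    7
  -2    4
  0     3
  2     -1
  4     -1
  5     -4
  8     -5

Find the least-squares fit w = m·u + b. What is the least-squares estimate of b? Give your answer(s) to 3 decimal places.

Sums needed: Σu·u = 122, Σu = 14, Σ1 = 7.
Right-hand side: Σu·w = -95, Σw = 3.
Eliminating b: 7·(row 1) − 14·(row 2) gives 658·m = 7·(-95) − 14·3 = -707, so m = -101/94.
Then b = (3 − 14·(-101/94))/7 = 848/329.

b = 2.578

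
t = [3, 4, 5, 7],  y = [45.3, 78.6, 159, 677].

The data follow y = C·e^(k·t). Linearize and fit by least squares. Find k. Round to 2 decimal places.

Taking logs, ln y = k·t + ln C, so regress ln y on t.
Σt = 19.0000, Σ(t)² = 99.0000, Σln y = 19.7643, Σt·ln y = 99.8656.
Equations: 99.0000·k + 19.0000·ln C = 99.8656;  19.0000·k + 4·ln C = 19.7643.
Δ = 99.0000·4 − (19.0000)² = 35.0000; k = (99.8656·4 − 19.0000·19.7643)/35.0000 = 0.68405, ln C = (99.0000·19.7643 − 19.0000·99.8656)/35.0000 = 1.69184.

k = 0.68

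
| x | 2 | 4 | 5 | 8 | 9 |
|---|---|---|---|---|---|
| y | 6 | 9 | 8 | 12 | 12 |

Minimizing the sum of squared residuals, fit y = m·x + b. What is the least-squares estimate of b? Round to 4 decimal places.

The normal system AᵀA·[m, b]ᵀ = Aᵀy is [[190, 28]; [28, 5]]·[m, b]ᵀ = [292, 47]ᵀ.
det = 190·5 − 28² = 166.
m = (292·5 − 28·47)/166 = 72/83; b = (190·47 − 28·292)/166 = 377/83.

b = 4.5422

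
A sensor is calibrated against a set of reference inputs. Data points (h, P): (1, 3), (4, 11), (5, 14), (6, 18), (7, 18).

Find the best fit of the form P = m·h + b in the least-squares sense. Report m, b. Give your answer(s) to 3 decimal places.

m = 2.670, b = 0.519

With design matrix X, XᵀX = [[127, 23]; [23, 5]] and XᵀP = [351, 64]ᵀ.
det = 127·5 − 23² = 106.
m = (351·5 − 23·64)/106 = 283/106; b = (127·64 − 23·351)/106 = 55/106.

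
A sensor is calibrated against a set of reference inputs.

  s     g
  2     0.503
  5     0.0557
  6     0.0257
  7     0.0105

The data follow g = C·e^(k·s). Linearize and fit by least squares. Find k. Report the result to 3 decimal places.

Taking logs, ln g = k·s + ln C, so regress ln g on s.
Sums: Σs = 20.0000, Σ(s)² = 114.0000, Σln g = -11.7926, Σs·ln g = -69.6755.
Normal system: [[114.0000, 20.0000]; [20.0000, 4]]·[k, ln C]ᵀ = [-69.6755, -11.7926]ᵀ.
Slope k = (n·Σs·ln g − Σs·Σln g)/(n·Σ(s)² − (Σs)²) = (4·-69.6755 − 20.0000·-11.7926)/56.0000 = -0.76518; ln C = (Σln g − k·Σs)/n = 0.87776.

k = -0.765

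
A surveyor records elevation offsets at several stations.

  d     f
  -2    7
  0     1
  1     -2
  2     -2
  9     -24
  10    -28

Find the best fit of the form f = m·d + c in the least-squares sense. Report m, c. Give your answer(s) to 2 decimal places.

Setting ∂/∂m … = 0 gives: 190·m + 20·c = -516;  20·m + 6·c = -48.
Eliminating c: 6·(row 1) − 20·(row 2) gives 740·m = 6·(-516) − 20·(-48) = -2136, so m = -534/185.
Then c = ((-48) − 20·(-534/185))/6 = 60/37.

m = -2.89, c = 1.62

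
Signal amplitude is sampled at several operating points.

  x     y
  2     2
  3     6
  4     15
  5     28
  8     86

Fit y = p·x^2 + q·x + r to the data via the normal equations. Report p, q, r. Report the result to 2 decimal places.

Setting ∂/∂p … = 0 gives: 5074·p + 736·q + 118·r = 6506;  736·p + 118·q + 22·r = 910;  118·p + 22·q + 5·r = 137.
(Σx^2·x^2 = 5074, Σx^2·x = 736, Σx^2 = 118, Σx·x = 118, Σx = 22, Σ1 = 5, Σx^2·y = 6506, Σx·y = 910, Σy = 137.)
Inverting the 3×3 Gram matrix, [p, q, r]ᵀ = [3478/1911, -7876/1911, 235/91]ᵀ.

p = 1.82, q = -4.12, r = 2.58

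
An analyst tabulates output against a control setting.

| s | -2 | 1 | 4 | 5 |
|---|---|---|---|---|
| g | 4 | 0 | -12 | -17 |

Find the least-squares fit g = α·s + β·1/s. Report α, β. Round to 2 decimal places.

With design matrix A, AᵀA = [[46, 4]; [4, 541/400]] and Aᵀg = [-141, -42/5]ᵀ.
Determinant 46·(541/400) − 4² = 9243/200.
α = ((-141)·(541/400) − 4·(-42/5))/(9243/200) = -20947/6162; β = (46·(-42/5) − 4·(-141))/(9243/200) = 11840/3081.

α = -3.40, β = 3.84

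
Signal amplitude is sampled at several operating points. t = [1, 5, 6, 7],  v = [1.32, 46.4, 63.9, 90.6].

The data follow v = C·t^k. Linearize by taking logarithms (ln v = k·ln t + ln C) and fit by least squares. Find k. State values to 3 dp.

k = 2.177

Let Y = ln v. Fitting Y = k·ln t + ln C by least squares:
Σln t = 5.3471, Σ(ln t)² = 9.5873, Σln v = 12.7787, Σln t·ln v = 22.3940.
Equations: 9.5873·k + 5.3471·ln C = 22.3940;  5.3471·k + 4·ln C = 12.7787.
Slope k = (n·Σln t·ln v − Σln t·Σln v)/(n·Σ(ln t)² − (Σln t)²) = (4·22.3940 − 5.3471·12.7787)/9.7575 = 2.17749; ln C = (Σln v − k·Σln t)/n = 0.28386.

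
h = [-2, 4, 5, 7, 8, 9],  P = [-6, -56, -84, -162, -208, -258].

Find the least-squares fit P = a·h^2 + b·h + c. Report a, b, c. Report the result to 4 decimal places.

The normal equations are: 13955·a + 1765·b + 239·c = -45168;  1765·a + 239·b + 31·c = -5752;  239·a + 31·b + 6·c = -774.
(Σh^2·h^2 = 13955, Σh^2·h = 1765, Σh^2 = 239, Σh·h = 239, Σh = 31, Σ1 = 6, Σh^2·P = -45168, Σh·P = -5752, ΣP = -774.)
Row-reducing yields a = -301277/102804, b = -259895/102804, c = 13657/17134.

a = -2.9306, b = -2.5281, c = 0.7971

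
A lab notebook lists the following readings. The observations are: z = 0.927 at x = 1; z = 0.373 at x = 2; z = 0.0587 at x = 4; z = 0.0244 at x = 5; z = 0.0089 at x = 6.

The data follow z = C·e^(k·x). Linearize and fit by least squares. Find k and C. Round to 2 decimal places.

Let Y = ln z. Fitting Y = k·x + ln C by least squares:
Σx = 18.0000, Σ(x)² = 82.0000, Σln z = -12.3322, Σx·ln z = -60.2855.
Equations: 82.0000·k + 18.0000·ln C = -60.2855;  18.0000·k + 5·ln C = -12.3322.
Slope k = (n·Σx·ln z − Σx·Σln z)/(n·Σ(x)² − (Σx)²) = (5·-60.2855 − 18.0000·-12.3322)/86.0000 = -0.92382; ln C = (Σln z − k·Σx)/n = 0.85931, so C = exp(0.85931) = 2.36154.

k = -0.92, C = 2.36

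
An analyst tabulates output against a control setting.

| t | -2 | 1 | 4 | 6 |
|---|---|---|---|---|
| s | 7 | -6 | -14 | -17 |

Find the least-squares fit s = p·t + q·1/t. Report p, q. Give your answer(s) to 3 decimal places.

p = -2.901, q = -3.154

Forming XᵀX = [[57, 4]; [4, 193/144]] and Xᵀs = [-178, -95/6]ᵀ gives XᵀX·[p, q]ᵀ = Xᵀs.
Eliminating q: (193/144)·(row 1) − 4·(row 2) gives (2899/48)·p = (193/144)·(-178) − 4·(-95/6) = -12617/72, so p = -25234/8697.
Then q = ((-95/6) − 4·(-25234/8697))/(193/144) = -9144/2899.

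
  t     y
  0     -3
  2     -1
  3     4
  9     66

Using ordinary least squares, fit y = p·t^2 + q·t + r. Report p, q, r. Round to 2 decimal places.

p = 0.91, q = -0.48, r = -3.14

The normal system AᵀA·[p, q, r]ᵀ = Aᵀy is [[6658, 764, 94]; [764, 94, 14]; [94, 14, 4]]·[p, q, r]ᵀ = [5378, 604, 66]ᵀ.
Solving the 3×3 system (Gaussian elimination) gives p = 166/183, q = -439/915, r = -957/305.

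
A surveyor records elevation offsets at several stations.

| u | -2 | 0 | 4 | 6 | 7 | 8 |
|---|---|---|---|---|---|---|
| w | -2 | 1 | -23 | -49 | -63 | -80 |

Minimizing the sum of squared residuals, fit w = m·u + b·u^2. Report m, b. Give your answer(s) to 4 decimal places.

With design matrix X, XᵀX = [[169, 1127]; [1127, 8065]] and Xᵀw = [-1463, -10347]ᵀ.
Δ = 169·8065 − 1127² = 92856.
m = ((-1463)·8065 − 1127·(-10347))/92856 = -69013/46428; b = (169·(-10347) − 1127·(-1463))/92856 = -49921/46428.

m = -1.4865, b = -1.0752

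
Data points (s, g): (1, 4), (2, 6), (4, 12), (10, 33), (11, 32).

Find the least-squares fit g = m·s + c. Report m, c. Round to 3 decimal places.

MᵀM·[m, c]ᵀ = Mᵀg reads: 242·m + 28·c = 746;  28·m + 5·c = 87.
(Σs·s = 242, Σs = 28, Σ1 = 5, Σs·g = 746, Σg = 87.)
det = 242·5 − 28² = 426.
m = (746·5 − 28·87)/426 = 647/213; c = (242·87 − 28·746)/426 = 83/213.

m = 3.038, c = 0.390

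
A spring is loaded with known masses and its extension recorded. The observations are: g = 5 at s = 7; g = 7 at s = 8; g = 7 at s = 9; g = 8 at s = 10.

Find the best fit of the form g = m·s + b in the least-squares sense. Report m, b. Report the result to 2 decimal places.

m = 0.90, b = -0.90

Sums needed: Σs·s = 294, Σs = 34, Σ1 = 4.
Right-hand side: Σs·g = 234, Σg = 27.
So AᵀA·[m, b]ᵀ = Aᵀg: [[294, 34]; [34, 4]]·[m, b]ᵀ = [234, 27]ᵀ.
Eliminating b: 4·(row 1) − 34·(row 2) gives 20·m = 4·234 − 34·27 = 18, so m = 9/10.
Then b = (27 − 34·(9/10))/4 = -9/10.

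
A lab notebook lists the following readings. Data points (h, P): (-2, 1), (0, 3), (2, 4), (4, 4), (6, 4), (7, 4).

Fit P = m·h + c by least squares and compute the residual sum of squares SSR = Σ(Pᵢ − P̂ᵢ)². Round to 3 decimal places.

SSR = 2.395

From the data, Σh·h = 109, Σh = 17, Σ1 = 6.
And Σh·P = 74, ΣP = 20.
det = 109·6 − 17² = 365.
m = (74·6 − 17·20)/365 = 104/365; c = (109·20 − 17·74)/365 = 922/365.
Residuals: -349/365, 173/365, 66/73, 122/365, -86/365, -38/73; SSR = 874/365.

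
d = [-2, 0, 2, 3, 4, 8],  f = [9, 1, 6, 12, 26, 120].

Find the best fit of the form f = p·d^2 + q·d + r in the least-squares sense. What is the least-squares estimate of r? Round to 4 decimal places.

Compute the Gram sums: Σd^2·d^2 = 4465, Σd^2·d = 603, Σd^2 = 97, Σd·d = 97, Σd = 15, Σ1 = 6.
Right-hand side: Σd^2·f = 8264, Σd·f = 1094, Σf = 174.
MᵀM·[p, q, r]ᵀ = Mᵀf becomes [[4465, 603, 97]; [603, 97, 15]; [97, 15, 6]]·[p, q, r]ᵀ = [8264, 1094, 174]ᵀ.
Solving the 3×3 system (Gaussian elimination) gives p = 37185/18172, q = -3433/2596, r = -3523/4543.

r = -0.7755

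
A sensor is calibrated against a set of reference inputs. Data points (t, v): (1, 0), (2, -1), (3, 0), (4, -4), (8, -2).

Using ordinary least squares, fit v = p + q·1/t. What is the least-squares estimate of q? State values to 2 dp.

Compute the Gram sums: Σ1 = 5, Σ1/t = 53/24, Σ1/t·1/t = 829/576.
Right-hand side: Σv = -7, Σ1/t·v = -7/4.
Normal equations: [[5, 53/24]; [53/24, 829/576]]·[p, q]ᵀ = [-7, -7/4]ᵀ.
Eliminating q: (829/576)·(row 1) − (53/24)·(row 2) gives (167/72)·p = (829/576)·(-7) − (53/24)·(-7/4) = -3577/576, so p = -3577/1336.
Then q = ((-7/4) − (53/24)·(-3577/1336))/(829/576) = 483/167.

q = 2.89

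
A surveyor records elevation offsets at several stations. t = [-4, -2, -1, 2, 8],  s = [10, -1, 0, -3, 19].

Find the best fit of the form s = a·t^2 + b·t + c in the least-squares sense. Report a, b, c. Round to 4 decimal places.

a = 0.4835, b = -1.1160, c = -2.9372

Compute the Gram sums: Σt^2·t^2 = 4385, Σt^2·t = 447, Σt^2 = 89, Σt·t = 89, Σt = 3, Σ1 = 5.
For Mᵀs: Σt^2·s = 1360, Σt·s = 108, Σs = 25.
Normal equations: [[4385, 447, 89]; [447, 89, 3]; [89, 3, 5]]·[a, b, c]ᵀ = [1360, 108, 25]ᵀ.
Row-reducing yields a = 17993/37212, b = -13843/12404, c = -7807/2658.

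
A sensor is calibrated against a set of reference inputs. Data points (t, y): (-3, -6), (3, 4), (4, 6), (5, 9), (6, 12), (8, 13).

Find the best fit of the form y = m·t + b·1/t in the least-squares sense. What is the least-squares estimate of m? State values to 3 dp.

Entries of AᵀA: Σt·t = 159, Σt·1/t = 6, Σ1/t·1/t = 589/1600.
Right-hand side: Σt·y = 275, Σ1/t·y = 1231/120.
AᵀA·[m, b]ᵀ = Aᵀy becomes [[159, 6]; [6, 589/1600]]·[m, b]ᵀ = [275, 1231/120]ᵀ.
det = 159·(589/1600) − 6² = 36051/1600.
m = (275·(589/1600) − 6·(1231/120))/(36051/1600) = 21165/12017; b = (159·(1231/120) − 6·275)/(36051/1600) = -30280/36051.

m = 1.761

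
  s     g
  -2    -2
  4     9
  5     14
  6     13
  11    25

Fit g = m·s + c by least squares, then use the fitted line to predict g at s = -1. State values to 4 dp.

Normal-equation sums: Σs·s = 202, Σs = 24, Σ1 = 5.
Right-hand side: Σs·g = 463, Σg = 59.
Normal equations: [[202, 24]; [24, 5]]·[m, c]ᵀ = [463, 59]ᵀ.
det = 202·5 − 24² = 434.
m = (463·5 − 24·59)/434 = 29/14; c = (202·59 − 24·463)/434 = 13/7.
At s = -1: ĝ = (29/14)·(-1) + (13/7)·(1) = -3/14.

ĝ = -0.2143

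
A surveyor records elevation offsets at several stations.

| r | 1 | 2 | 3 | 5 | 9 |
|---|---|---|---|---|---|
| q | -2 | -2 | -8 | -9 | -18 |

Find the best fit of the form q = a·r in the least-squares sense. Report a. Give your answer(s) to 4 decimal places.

With design matrix M, MᵀM = [[120]] and Mᵀq = [-237]ᵀ.
Hence a = -237 / 120 ≈ -1.975.

a = -1.9750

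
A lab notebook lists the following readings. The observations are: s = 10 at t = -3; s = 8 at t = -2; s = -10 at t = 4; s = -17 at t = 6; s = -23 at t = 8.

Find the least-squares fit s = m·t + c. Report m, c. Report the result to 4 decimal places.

m = -3.0336, c = 1.4874

Entries of AᵀA: Σt·t = 129, Σt = 13, Σ1 = 5.
And Σt·s = -372, Σs = -32.
Δ = 129·5 − 13² = 476.
m = ((-372)·5 − 13·(-32))/476 = -361/119; c = (129·(-32) − 13·(-372))/476 = 177/119.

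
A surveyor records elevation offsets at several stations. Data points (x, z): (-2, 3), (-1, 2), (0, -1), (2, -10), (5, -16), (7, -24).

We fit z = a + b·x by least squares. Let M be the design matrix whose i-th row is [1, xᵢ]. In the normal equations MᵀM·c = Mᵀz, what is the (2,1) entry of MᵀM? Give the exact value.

Row 2 ↔ basis x, column 1 ↔ basis 1, so (MᵀM)_{2,1} = Σᵢ x = (-2)·(1) + (-1)·(1) + (0)·(1) + (2)·(1) + (5)·(1) + (7)·(1) = 11.

11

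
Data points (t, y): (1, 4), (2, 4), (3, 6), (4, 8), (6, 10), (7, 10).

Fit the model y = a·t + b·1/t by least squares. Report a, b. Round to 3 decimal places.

From the data, Σt·t = 115, Σt·1/t = 6, Σ1/t·1/t = 10385/7056.
For Aᵀy: Σt·y = 192, Σ1/t·y = 275/21.
det = 115·(10385/7056) − 6² = 940259/7056.
a = (192·(10385/7056) − 6·(275/21))/(940259/7056) = 1439520/940259; b = (115·(275/21) − 6·192)/(940259/7056) = 2497488/940259.

a = 1.531, b = 2.656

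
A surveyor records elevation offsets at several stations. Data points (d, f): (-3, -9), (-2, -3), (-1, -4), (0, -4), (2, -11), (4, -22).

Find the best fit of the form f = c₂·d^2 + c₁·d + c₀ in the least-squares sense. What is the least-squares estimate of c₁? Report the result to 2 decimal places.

Forming XᵀX = [[370, 36, 34]; [36, 34, 0]; [34, 0, 6]] and Xᵀf = [-493, -73, -53]ᵀ gives XᵀX·[c₂, c₁, c₀]ᵀ = Xᵀf.
Inverting the 3×3 Gram matrix, [c₂, c₁, c₀]ᵀ = [-1471/1775, -4507/3550, -14687/3550]ᵀ.

c₁ = -1.27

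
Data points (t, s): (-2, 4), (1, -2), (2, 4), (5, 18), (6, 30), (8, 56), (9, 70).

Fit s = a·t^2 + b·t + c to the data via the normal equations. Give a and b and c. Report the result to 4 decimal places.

Setting ∂/∂a … = 0 gives: 12611·a + 1583·b + 215·c = 10814;  1583·a + 215·b + 29·c = 1346;  215·a + 29·b + 7·c = 180.
Row-reducing yields a = 50045/52843, b = -30831/52843, c = -50548/52843.

a = 0.9471, b = -0.5834, c = -0.9566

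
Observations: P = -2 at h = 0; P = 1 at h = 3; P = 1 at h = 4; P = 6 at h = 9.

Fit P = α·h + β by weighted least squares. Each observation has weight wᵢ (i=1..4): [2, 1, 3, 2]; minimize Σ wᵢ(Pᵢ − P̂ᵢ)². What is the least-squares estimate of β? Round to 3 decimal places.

β = -2.158

Setting ∂/∂α … = 0 gives: 219·α + 33·β = 123;  33·α + 8·β = 12.
(Σwᵢ·h·h = 219, Σwᵢ·h = 33, Σwᵢ·1 = 8, Σwᵢ·h·P = 123, Σwᵢ·P = 12.)
Δ = 219·8 − 33² = 663.
α = (123·8 − 33·12)/663 = 196/221; β = (219·12 − 33·123)/663 = -477/221.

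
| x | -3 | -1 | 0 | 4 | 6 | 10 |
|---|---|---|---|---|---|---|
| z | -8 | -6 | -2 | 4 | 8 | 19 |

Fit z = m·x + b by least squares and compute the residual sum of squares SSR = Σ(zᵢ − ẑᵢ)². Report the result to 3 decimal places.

SSR = 8.595

From the data, Σx·x = 162, Σx = 16, Σ1 = 6.
Moment sums: Σx·z = 284, Σz = 15.
So MᵀM·[m, b]ᵀ = Mᵀz: [[162, 16]; [16, 6]]·[m, b]ᵀ = [284, 15]ᵀ.
Δ = 162·6 − 16² = 716.
m = (284·6 − 16·15)/716 = 366/179; b = (162·15 − 16·284)/716 = -1057/358.
Residuals: 389/358, -359/358, 341/358, -439/358, -471/358, 539/358; SSR = 3077/358.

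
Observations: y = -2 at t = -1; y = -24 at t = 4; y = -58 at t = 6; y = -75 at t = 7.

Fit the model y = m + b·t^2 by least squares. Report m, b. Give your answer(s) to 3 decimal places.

With design matrix A, AᵀA = [[4, 102]; [102, 3954]] and Aᵀy = [-159, -6149]ᵀ.
det = 4·3954 − 102² = 5412.
m = ((-159)·3954 − 102·(-6149))/5412 = -124/451; b = (4·(-6149) − 102·(-159))/5412 = -4189/2706.

m = -0.275, b = -1.548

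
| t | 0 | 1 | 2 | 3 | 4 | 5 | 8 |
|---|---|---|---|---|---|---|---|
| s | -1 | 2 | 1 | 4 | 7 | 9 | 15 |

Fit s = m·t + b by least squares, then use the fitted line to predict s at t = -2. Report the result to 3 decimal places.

ŝ = -5.355

Compute the Gram sums: Σt·t = 119, Σt = 23, Σ1 = 7.
Moment sums: Σt·s = 209, Σs = 37.
det = 119·7 − 23² = 304.
m = (209·7 − 23·37)/304 = 153/76; b = (119·37 − 23·209)/304 = -101/76.
At t = -2: ŝ = (153/76)·(-2) + (-101/76)·(1) = -407/76.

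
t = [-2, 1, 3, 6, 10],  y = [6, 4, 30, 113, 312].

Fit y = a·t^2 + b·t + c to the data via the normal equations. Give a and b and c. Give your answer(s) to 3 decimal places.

The normal equations are: 11394·a + 1236·b + 150·c = 35566;  1236·a + 150·b + 18·c = 3880;  150·a + 18·b + 5·c = 465.
Inverting the 3×3 Gram matrix, [a, b, c]ᵀ = [127628/42897, 68095/42897, -28187/14299]ᵀ.

a = 2.975, b = 1.587, c = -1.971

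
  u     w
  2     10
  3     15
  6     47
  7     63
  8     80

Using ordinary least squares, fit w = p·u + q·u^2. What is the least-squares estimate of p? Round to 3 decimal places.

p = 2.276

The normal equations are: 162·p + 1106·q = 1428;  1106·p + 7890·q = 10074.
(Σu·u = 162, Σu·u^2 = 1106, Σu^2·u^2 = 7890, Σu·w = 1428, Σu^2·w = 10074.)
Δ = 162·7890 − 1106² = 54944.
p = (1428·7890 − 1106·10074)/54944 = 31269/13736; q = (162·10074 − 1106·1428)/54944 = 13155/13736.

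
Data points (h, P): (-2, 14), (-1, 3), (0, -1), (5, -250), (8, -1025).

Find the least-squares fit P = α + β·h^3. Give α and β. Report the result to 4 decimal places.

From the data, Σ1 = 5, Σh^3 = 628, Σh^3·h^3 = 277834.
Right-hand side: ΣP = -1259, Σh^3·P = -556165.
Δ = 5·277834 − 628² = 994786.
α = ((-1259)·277834 − 628·(-556165))/994786 = -260693/497393; β = (5·(-556165) − 628·(-1259))/994786 = -1990173/994786.

α = -0.5241, β = -2.0006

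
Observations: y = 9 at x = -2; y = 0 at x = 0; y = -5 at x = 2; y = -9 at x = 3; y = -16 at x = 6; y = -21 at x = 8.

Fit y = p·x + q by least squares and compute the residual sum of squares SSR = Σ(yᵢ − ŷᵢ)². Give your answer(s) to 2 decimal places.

SSR = 8.89

Sums needed: Σx·x = 117, Σx = 17, Σ1 = 6.
Right-hand side: Σx·y = -319, Σy = -42.
So AᵀA·[p, q]ᵀ = Aᵀy: [[117, 17]; [17, 6]]·[p, q]ᵀ = [-319, -42]ᵀ.
Eliminating q: 6·(row 1) − 17·(row 2) gives 413·p = 6·(-319) − 17·(-42) = -1200, so p = -1200/413.
Then q = ((-42) − 17·(-1200/413))/6 = 509/413.
Residuals: 808/413, -509/413, -174/413, -626/413, 83/413, 418/413; SSR = 3670/413.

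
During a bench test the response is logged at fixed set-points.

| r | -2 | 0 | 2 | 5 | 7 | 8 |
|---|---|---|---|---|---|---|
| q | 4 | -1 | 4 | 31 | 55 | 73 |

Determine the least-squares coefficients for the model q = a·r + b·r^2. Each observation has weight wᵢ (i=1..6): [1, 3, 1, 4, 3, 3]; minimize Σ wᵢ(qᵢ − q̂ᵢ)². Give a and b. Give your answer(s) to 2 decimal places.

a = 0.75, b = 1.04

Entries of AᵀWA: Σwᵢ·r·r = 447, Σwᵢ·r·r^2 = 3065, Σwᵢ·r^2·r^2 = 22023.
Right-hand side: Σwᵢ·r·q = 3527, Σwᵢ·r^2·q = 25233.
Normal equations: [[447, 3065]; [3065, 22023]]·[a, b]ᵀ = [3527, 25233]ᵀ.
det = 447·22023 − 3065² = 450056.
a = (3527·22023 − 3065·25233)/450056 = 41997/56257; b = (447·25233 − 3065·3527)/450056 = 58612/56257.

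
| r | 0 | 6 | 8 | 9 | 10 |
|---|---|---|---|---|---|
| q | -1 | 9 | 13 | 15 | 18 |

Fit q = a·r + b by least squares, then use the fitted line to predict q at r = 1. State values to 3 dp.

Forming XᵀX = [[281, 33]; [33, 5]] and Xᵀq = [473, 54]ᵀ gives XᵀX·[a, b]ᵀ = Xᵀq.
Eliminating b: 5·(row 1) − 33·(row 2) gives 316·a = 5·473 − 33·54 = 583, so a = 583/316.
Then b = (54 − 33·(583/316))/5 = -435/316.
At r = 1: q̂ = (583/316)·(1) + (-435/316)·(1) = 37/79.

q̂ = 0.468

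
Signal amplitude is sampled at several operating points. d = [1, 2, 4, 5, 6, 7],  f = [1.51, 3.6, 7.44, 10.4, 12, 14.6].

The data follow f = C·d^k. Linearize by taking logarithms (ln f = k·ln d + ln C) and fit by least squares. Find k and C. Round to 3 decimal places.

Linearized form: ln f = k·ln d + ln C. From the 6 transformed points,
Σln d = 7.4265, Σ(ln d)² = 11.9895, Σln f = 11.2076, Σln d·ln f = 17.1084.
Equations: 11.9895·k + 7.4265·ln C = 17.1084;  7.4265·k + 6·ln C = 11.2076.
Δ = 11.9895·6 − (7.4265)² = 16.7835; k = (17.1084·6 − 7.4265·11.2076)/16.7835 = 1.15685, ln C = (11.9895·11.2076 − 7.4265·17.1084)/16.7835 = 0.43604, so C = exp(0.43604) = 1.54657.

k = 1.157, C = 1.547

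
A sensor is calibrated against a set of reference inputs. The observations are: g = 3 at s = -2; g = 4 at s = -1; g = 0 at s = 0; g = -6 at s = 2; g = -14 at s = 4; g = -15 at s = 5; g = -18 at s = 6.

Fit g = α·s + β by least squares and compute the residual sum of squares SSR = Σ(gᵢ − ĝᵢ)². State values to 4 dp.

AᵀA·[α, β]ᵀ = Aᵀg reads: 86·α + 14·β = -261;  14·α + 7·β = -46.
det = 86·7 − 14² = 406.
α = ((-261)·7 − 14·(-46))/406 = -169/58; β = (86·(-46) − 14·(-261))/406 = -151/203.
Residuals: -423/203, 743/406, 151/203, 4/7, -325/203, 127/406, 46/203; SSR = 4581/406.

SSR = 11.2833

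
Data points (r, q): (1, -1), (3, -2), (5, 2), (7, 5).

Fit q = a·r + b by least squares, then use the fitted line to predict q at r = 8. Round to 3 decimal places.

MᵀM·[a, b]ᵀ = Mᵀq reads: 84·a + 16·b = 38;  16·a + 4·b = 4.
(Σr·r = 84, Σr = 16, Σ1 = 4, Σr·q = 38, Σq = 4.)
det = 84·4 − 16² = 80.
a = (38·4 − 16·4)/80 = 11/10; b = (84·4 − 16·38)/80 = -17/5.
At r = 8: q̂ = (11/10)·(8) + (-17/5)·(1) = 27/5.

q̂ = 5.400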